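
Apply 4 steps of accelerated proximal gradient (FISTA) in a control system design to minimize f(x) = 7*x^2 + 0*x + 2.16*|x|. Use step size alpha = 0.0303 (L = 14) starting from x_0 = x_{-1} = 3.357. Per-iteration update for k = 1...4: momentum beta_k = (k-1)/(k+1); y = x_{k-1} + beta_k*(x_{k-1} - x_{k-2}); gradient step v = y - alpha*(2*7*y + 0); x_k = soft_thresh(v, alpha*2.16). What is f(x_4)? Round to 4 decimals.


FISTA on f(x) = 7*x^2 + 0*x + 2.16*|x|
L = 14, alpha = 0.0303
Iteration 1: beta = 0.0, y = 3.357 + 0.0*(3.357 - 3.357) = 3.357
  grad(y) = 46.998, v = y - alpha*grad = 1.933
  prox(v) = soft_thresh(1.933, 0.0654) = 1.8675
Iteration 2: beta = 0.3333, y = 1.8675 + 0.3333*(1.8675 - 3.357) = 1.371
  grad(y) = 19.1942, v = y - alpha*grad = 0.7894
  prox(v) = soft_thresh(0.7894, 0.0654) = 0.724
Iteration 3: beta = 0.5, y = 0.724 + 0.5*(0.724 - 1.8675) = 0.1522
  grad(y) = 2.1311, v = y - alpha*grad = 0.0876
  prox(v) = soft_thresh(0.0876, 0.0654) = 0.0222
Iteration 4: beta = 0.6, y = 0.0222 + 0.6*(0.0222 - 0.724) = -0.3989
  grad(y) = -5.5842, v = y - alpha*grad = -0.2297
  prox(v) = soft_thresh(-0.2297, 0.0654) = -0.1642
f(x_4) = 7*(-0.1642)^2 + 0*(-0.1642) + 2.16*|-0.1642| = 0.5435


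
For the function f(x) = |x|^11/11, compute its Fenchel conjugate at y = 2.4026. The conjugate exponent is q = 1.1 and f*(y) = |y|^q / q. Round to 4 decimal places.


The conjugate exponent q satisfies 1/p + 1/q = 1.
p = 11, so q = 11/(11 - 1) = 1.1
|y|^q = 2.4026^1.1 = 2.6227
f*(2.4026) = 2.6227 / 1.1 = 2.3843


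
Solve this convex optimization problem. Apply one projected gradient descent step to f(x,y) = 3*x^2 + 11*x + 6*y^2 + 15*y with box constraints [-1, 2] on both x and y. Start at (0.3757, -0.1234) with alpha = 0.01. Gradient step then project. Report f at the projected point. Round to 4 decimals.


Step 1: Compute gradient at (0.3757, -0.1234).
grad_x = 2*3*0.3757 + 11 = 13.2542
grad_y = 2*6*-0.1234 + 15 = 13.5192
Step 2: Gradient step.
x_raw = 0.3757 - 0.01*13.2542 = 0.2432
y_raw = -0.1234 - 0.01*13.5192 = -0.2586
Step 3: Project onto [-1, 2].
x_proj = clip(0.2432) = 0.2432
y_proj = clip(-0.2586) = -0.2586
Step 4: Evaluate f.
f(0.2432, -0.2586) = -0.6255


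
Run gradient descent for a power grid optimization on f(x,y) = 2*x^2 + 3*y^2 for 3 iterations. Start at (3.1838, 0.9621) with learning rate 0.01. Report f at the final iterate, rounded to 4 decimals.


Gradient descent on f(x,y) = 2*x^2 + 3*y^2.
Starting point: (3.1838, 0.9621), alpha = 0.01
Step 1: grad_x = 2*2*3.1838 = 12.7352, grad_y = 2*3*0.9621 = 5.7726
  x_1 = 3.1838 - 0.01*12.7352 = 3.0564
  y_1 = 0.9621 - 0.01*5.7726 = 0.9044
Step 2: grad_x = 2*2*3.0564 = 12.2258, grad_y = 2*3*0.9044 = 5.4262
  x_2 = 3.0564 - 0.01*12.2258 = 2.9342
  y_2 = 0.9044 - 0.01*5.4262 = 0.8501
Step 3: grad_x = 2*2*2.9342 = 11.7368, grad_y = 2*3*0.8501 = 5.1007
  x_3 = 2.9342 - 0.01*11.7368 = 2.8168
  y_3 = 0.8501 - 0.01*5.1007 = 0.7991
f(2.8168, 0.7991) = 2*2.8168^2 + 3*0.7991^2 = 17.7847


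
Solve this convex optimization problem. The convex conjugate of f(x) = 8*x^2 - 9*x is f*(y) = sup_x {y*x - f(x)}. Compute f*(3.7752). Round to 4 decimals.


f*(y) = sup_x {y*x - a*x^2 - b*x} = sup_x {(y-b)*x - a*x^2}
FOC: (y - b) - 2a*x = 0 => x* = (y - b)/(2a)
x* = (3.7752 + 9)/(2*8) = 0.7985
f*(3.7752) = (y-b)^2/(4a) = (3.7752 + 9)^2/(4*8)
= 163.2057/32 = 5.1002


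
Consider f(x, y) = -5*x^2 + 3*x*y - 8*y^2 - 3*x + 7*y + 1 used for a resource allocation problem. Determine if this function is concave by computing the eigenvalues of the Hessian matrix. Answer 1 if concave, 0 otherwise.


The Hessian of f(x,y) = -5*x^2 + 3*x*y - 8*y^2 - 3*x + 7*y + 1 is:
H = [[-10, 3], [3, -16]]
Trace = -10 - 16 = -26
Determinant = -10*-16 - (3)^2 = 151
Discriminant = (-26)^2 - 4*151 = 72.0
Eigenvalues: lambda_1 = -17.2426, lambda_2 = -8.7574
The function is concave.

1


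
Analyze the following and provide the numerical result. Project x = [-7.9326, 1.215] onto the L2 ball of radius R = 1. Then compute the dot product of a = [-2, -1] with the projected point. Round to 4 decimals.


Step 1: Compute ||x|| (intermediates to 6 decimals).
||x|| = sqrt((-7.9326)^2 + 1.215^2) = 8.025109
Step 2: Project.
Since ||x|| > R, scale = R/||x|| = 1/8.025109 = 0.124609, proj(x) = scale * x
proj(x) = [-0.988473, 0.1514]
Step 3: Dot product.
a^T * proj(x) = -2*(-0.988473) - 1*0.1514 = 1.8255


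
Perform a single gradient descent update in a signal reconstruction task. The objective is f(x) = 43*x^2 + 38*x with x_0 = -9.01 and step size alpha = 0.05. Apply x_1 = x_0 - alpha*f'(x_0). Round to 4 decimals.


We compute the gradient at x_0 and apply the update.
f'(x) = 86*x + 38
f'(-9.01) = 86*-9.01 + 38 = -736.86
x_1 = -9.01 - 0.05*-736.86 = 27.833


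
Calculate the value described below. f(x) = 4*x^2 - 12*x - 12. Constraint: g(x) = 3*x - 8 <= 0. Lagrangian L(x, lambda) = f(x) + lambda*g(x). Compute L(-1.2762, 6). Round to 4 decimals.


Step 1: Evaluate f(x).
f(-1.2762) = 4*(-1.2762)^2 - 12*(-1.2762) - 12 = 9.8291
Step 2: Evaluate g(x).
g(-1.2762) = 3*-1.2762 - 8 = -11.8286
Step 3: Compute Lagrangian.
L = 9.8291 + 6*-11.8286 = -61.1425


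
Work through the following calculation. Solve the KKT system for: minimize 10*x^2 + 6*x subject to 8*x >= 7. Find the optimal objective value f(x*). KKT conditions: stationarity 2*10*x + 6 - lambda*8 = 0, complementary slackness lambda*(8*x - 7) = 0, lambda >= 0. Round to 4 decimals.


Step 1: Try lambda = 0 (constraint inactive).
x_unc = -6/(2*10) = -0.3
Check: 8*-0.3 = -2.4 < 7 -- violated!
Step 2: Constraint must be active: 8*x = 7
x* = 7/8 = 0.875
lambda = (2*10*0.875 + 6)/8 = 2.9375
Step 3: Compute optimal value.
f(x*) = 10*0.875^2 + 6*0.875 = 12.9063


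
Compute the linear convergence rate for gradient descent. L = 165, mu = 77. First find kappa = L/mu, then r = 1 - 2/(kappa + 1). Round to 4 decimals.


Step 1: Compute the condition number.
kappa = L/mu = 165/77 = 2.1429
Step 2: Compute the convergence rate.
r = 1 - 2/(kappa + 1) = 1 - 2*mu/(L + mu) = (L - mu)/(L + mu) = 88/242 = 0.3636


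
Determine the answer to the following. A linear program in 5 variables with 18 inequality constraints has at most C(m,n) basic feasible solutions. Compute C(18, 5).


Each vertex corresponds to some choice of n active constraints out of m, so the number of vertices is at most C(m, n) = m! / (n!(m-n)!).
m = 18, n = 5
Numerator: 18 * 17 * 16 * 15 * 14
Denominator: 5! = 120
C(18, 5) = 8568


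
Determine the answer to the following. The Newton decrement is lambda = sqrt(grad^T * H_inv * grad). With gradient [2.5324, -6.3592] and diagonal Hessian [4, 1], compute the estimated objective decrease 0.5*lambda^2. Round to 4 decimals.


Step 1: H is diagonal, so H^(-1) * g = [0.6331, -6.3592].
Step 2: g^T H^(-1) g = sum_i g_i^2 / H_ii
  = (2.5324)^2/4 + (-6.3592)^2/1
  = 1.6033 + 40.4394 = 42.0427
Step 3: Objective decrease = 0.5 * g^T H^(-1) g = 21.0213


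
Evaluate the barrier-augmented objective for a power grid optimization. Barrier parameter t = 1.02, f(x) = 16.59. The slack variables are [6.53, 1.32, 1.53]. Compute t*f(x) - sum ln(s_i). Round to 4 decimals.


Step 1: Compute log-barrier.
ln values: [1.8764, 0.2776, 0.4253]
phi = -(1.8764 + 0.2776 + 0.4253) = -2.5793
Step 2: Compute augmented objective.
t*f(x) = 1.02*16.59 = 16.9218
Total = 16.9218 - 2.5793 = 14.3425


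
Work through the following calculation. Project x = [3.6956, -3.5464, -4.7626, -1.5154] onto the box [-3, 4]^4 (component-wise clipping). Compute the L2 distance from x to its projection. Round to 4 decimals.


Project each component onto [-3, 4].
clip(3.6956) = 3.6956, clip(-3.5464) = -3.0, clip(-4.7626) = -3.0, clip(-1.5154) = -1.5154
Projection = [3.6956, -3.0, -3.0, -1.5154]
Squared diffs: [0.0, 0.2986, 3.1068, 0.0]
Distance = sqrt(3.4054) = 1.8453


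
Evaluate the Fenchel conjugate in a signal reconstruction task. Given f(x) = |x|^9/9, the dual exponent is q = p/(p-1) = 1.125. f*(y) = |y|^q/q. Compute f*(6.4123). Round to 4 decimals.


The conjugate exponent q satisfies 1/p + 1/q = 1.
p = 9, so q = 9/(9 - 1) = 1.125
|y|^q = 6.4123^1.125 = 8.0889
f*(6.4123) = 8.0889 / 1.125 = 7.1902


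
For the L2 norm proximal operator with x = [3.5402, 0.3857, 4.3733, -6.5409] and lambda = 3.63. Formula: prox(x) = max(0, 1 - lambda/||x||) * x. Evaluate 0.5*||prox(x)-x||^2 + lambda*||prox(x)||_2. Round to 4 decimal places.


Step 1: Compute ||x||.
||x|| = 8.6366
Step 2: Compute scaling factor.
scale = max(0, 1 - 3.63/8.6366) = 0.5797
Step 3: prox(x) = [2.0522, 0.2236, 2.5352, -3.7917]
||prox(x)|| = 5.0066
Step 4: Proximal objective.
0.5*||prox-x||^2 = 6.5885
lambda*||prox|| = 18.174
Total = 24.7624


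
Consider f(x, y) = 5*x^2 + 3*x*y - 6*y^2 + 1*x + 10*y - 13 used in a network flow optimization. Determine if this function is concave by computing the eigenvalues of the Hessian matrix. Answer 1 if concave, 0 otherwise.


The Hessian of f(x,y) = 5*x^2 + 3*x*y - 6*y^2 + 1*x + 10*y - 13 is:
H = [[10, 3], [3, -12]]
Trace = 10 - 12 = -2
Determinant = 10*-12 - (3)^2 = -129
Discriminant = (-2)^2 - 4*-129 = 520.0
Eigenvalues: lambda_1 = -12.4018, lambda_2 = 10.4018
The function is not concave.

0


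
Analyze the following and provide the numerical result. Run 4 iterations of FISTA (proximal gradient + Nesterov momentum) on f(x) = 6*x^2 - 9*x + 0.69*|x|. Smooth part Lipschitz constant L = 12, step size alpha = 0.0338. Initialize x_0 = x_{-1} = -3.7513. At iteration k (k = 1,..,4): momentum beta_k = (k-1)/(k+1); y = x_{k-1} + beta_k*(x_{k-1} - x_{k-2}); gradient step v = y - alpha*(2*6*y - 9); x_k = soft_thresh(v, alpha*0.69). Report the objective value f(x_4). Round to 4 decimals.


FISTA on f(x) = 6*x^2 - 9*x + 0.69*|x|
L = 12, alpha = 0.0338
Iteration 1: beta = 0.0, y = -3.7513 + 0.0*(-3.7513 + 3.7513) = -3.7513
  grad(y) = -54.0156, v = y - alpha*grad = -1.9256
  prox(v) = soft_thresh(-1.9256, 0.0233) = -1.9023
Iteration 2: beta = 0.3333, y = -1.9023 + 0.3333*(-1.9023 + 3.7513) = -1.2859
  grad(y) = -24.4308, v = y - alpha*grad = -0.4601
  prox(v) = soft_thresh(-0.4601, 0.0233) = -0.4368
Iteration 3: beta = 0.5, y = -0.4368 + 0.5*(-0.4368 + 1.9023) = 0.2959
  grad(y) = -5.4492, v = y - alpha*grad = 0.4801
  prox(v) = soft_thresh(0.4801, 0.0233) = 0.4568
Iteration 4: beta = 0.6, y = 0.4568 + 0.6*(0.4568 + 0.4368) = 0.9929
  grad(y) = 2.9149, v = y - alpha*grad = 0.8944
  prox(v) = soft_thresh(0.8944, 0.0233) = 0.8711
f(x_4) = 6*0.8711^2 - 9*0.8711 + 0.69*|0.8711| = -2.686


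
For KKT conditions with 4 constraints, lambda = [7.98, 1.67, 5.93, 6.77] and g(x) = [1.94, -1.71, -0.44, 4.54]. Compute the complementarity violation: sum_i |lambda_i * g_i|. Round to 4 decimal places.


KKT complementary slackness check:
lambda_1 * g_1 = 7.98 * 1.94 = 15.4812
lambda_2 * g_2 = 1.67 * -1.71 = -2.8557
lambda_3 * g_3 = 5.93 * -0.44 = -2.6092
lambda_4 * g_4 = 6.77 * 4.54 = 30.7358
Total violation = 15.4812 + 2.8557 + 2.6092 + 30.7358 = 51.6819


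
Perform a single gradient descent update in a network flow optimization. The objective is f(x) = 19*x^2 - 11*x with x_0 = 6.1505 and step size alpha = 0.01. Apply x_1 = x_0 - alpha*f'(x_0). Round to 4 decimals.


We compute the gradient at x_0 and apply the update.
f'(x) = 38*x - 11
f'(6.1505) = 38*6.1505 - 11 = 222.719
x_1 = 6.1505 - 0.01*222.719 = 3.9233


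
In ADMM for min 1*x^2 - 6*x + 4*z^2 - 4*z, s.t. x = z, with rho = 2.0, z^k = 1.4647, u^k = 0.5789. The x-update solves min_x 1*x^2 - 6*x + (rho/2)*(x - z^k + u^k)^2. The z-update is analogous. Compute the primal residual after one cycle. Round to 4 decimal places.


ADMM iteration with rho = 2.0, z^k = 1.4647, u^k = 0.5789
Step 1: x-update.
Minimize 1*x^2 - 6*x + (2.0/2)*(x - 1.4647 + 0.5789)^2
FOC: (2*1 + 2.0)*x = 6 + 2.0*(1.4647 - 0.5789)
x^{k+1} = 1.9429
Step 2: z-update.
Minimize 4*z^2 - 4*z + (2.0/2)*(1.9429 - z + 0.5789)^2
FOC: (2*4 + 2.0)*z = 4 + 2.0*(1.9429 + 0.5789)
z^{k+1} = 0.9044
Step 3: u-update.
u^{k+1} = 0.5789 + 1.9429 - 0.9044 = 1.6174
Step 4: Primal residual = |1.9429 - 0.9044| = 1.0385


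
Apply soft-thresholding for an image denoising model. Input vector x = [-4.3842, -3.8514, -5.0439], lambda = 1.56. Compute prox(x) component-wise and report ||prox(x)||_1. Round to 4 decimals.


Soft-thresholding with lambda = 1.56:
prox(-4.3842) = sign(-4.3842)*max(|-4.3842| - 1.56, 0) = -2.8242
prox(-3.8514) = sign(-3.8514)*max(|-3.8514| - 1.56, 0) = -2.2914
prox(-5.0439) = sign(-5.0439)*max(|-5.0439| - 1.56, 0) = -3.4839
prox(x) = [-2.8242, -2.2914, -3.4839]
||prox(x)||_1 = 2.8242 + 2.2914 + 3.4839 = 8.5995


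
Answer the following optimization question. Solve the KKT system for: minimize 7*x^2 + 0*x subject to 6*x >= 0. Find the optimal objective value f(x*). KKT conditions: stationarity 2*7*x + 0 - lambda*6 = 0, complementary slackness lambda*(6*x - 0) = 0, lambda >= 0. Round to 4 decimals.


Step 1: Try lambda = 0 (constraint inactive).
Stationarity: 2*7*x + 0 = 0
x* = 0/(2*7) = 0.0
Check constraint: 6*0.0 = 0.0 >= 0 -- satisfied.
Step 2: Compute optimal value.
f(x*) = 7*0.0^2 + 0*0.0 = 0.0


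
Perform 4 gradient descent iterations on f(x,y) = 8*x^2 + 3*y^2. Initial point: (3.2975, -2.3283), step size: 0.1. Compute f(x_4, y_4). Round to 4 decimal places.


Gradient descent on f(x,y) = 8*x^2 + 3*y^2.
Starting point: (3.2975, -2.3283), alpha = 0.1
Step 1: grad_x = 2*8*3.2975 = 52.76, grad_y = 2*3*-2.3283 = -13.9698
  x_1 = 3.2975 - 0.1*52.76 = -1.9785
  y_1 = -2.3283 - 0.1*-13.9698 = -0.9313
Step 2: grad_x = 2*8*-1.9785 = -31.656, grad_y = 2*3*-0.9313 = -5.5879
  x_2 = -1.9785 - 0.1*-31.656 = 1.1871
  y_2 = -0.9313 - 0.1*-5.5879 = -0.3725
Step 3: grad_x = 2*8*1.1871 = 18.9936, grad_y = 2*3*-0.3725 = -2.2352
  x_3 = 1.1871 - 0.1*18.9936 = -0.7123
  y_3 = -0.3725 - 0.1*-2.2352 = -0.149
Step 4: grad_x = 2*8*-0.7123 = -11.3962, grad_y = 2*3*-0.149 = -0.8941
  x_4 = -0.7123 - 0.1*-11.3962 = 0.4274
  y_4 = -0.149 - 0.1*-0.8941 = -0.0596
f(0.4274, -0.0596) = 8*0.4274^2 + 3*(-0.0596)^2 = 1.4717


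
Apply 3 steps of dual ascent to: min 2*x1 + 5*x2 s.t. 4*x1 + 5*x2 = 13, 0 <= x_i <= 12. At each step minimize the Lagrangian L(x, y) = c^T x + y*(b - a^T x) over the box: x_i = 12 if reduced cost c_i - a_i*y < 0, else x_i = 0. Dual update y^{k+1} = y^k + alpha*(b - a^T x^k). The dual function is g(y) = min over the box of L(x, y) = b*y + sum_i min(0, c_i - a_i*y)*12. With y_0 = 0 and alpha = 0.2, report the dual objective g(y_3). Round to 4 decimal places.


Dual ascent for LP: min 2*x1 + 5*x2, 4*x1 + 5*x2 = 13, 0 <= x_i <= 12
Step 1: y^k = 0.0, reduced costs: (2.0, 5.0)
  x^k = (0.0, 0.0), subgradient = b - a^T x = 13.0
  y^{k+1} = 0.0 + 0.2*13.0 = 2.6
Step 2: y^k = 2.6, reduced costs: (-8.4, -8.0)
  x^k = (12.0, 12.0), subgradient = b - a^T x = -95.0
  y^{k+1} = 2.6 + 0.2*-95.0 = -16.4
Step 3: y^k = -16.4, reduced costs: (67.6, 87.0)
  x^k = (0.0, 0.0), subgradient = b - a^T x = 13.0
  y^{k+1} = -16.4 + 0.2*13.0 = -13.8
Dual objective at y_3 = -13.8: reduced costs (57.2, 74.0), box minimizer x = (0.0, 0.0)
g(y_3) = b*y + (c1 - a1*y)*x1 + (c2 - a2*y)*x2 = 13*(-13.8) + 57.2*0.0 + 74.0*0.0 = -179.4 + 0.0 + 0.0 = -179.4


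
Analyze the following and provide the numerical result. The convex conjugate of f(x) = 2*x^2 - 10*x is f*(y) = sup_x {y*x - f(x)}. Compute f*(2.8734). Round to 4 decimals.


f*(y) = sup_x {y*x - a*x^2 - b*x} = sup_x {(y-b)*x - a*x^2}
FOC: (y - b) - 2a*x = 0 => x* = (y - b)/(2a)
x* = (2.8734 + 10)/(2*2) = 3.2184
f*(2.8734) = (y-b)^2/(4a) = (2.8734 + 10)^2/(4*2)
= 165.7244/8 = 20.7156


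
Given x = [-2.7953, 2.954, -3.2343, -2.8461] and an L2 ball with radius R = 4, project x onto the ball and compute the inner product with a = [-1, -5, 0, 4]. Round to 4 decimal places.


Step 1: Compute ||x|| (intermediates to 6 decimals).
||x|| = sqrt((-2.7953)^2 + 2.954^2 + (-3.2343)^2 + (-2.8461)^2) = 5.924593
Step 2: Project.
Since ||x|| > R, scale = R/||x|| = 4/5.924593 = 0.675152, proj(x) = scale * x
proj(x) = [-1.887252, 1.994399, -2.183644, -1.92155]
Step 3: Dot product.
a^T * proj(x) = -1*(-1.887252) - 5*1.994399 + 0*(-2.183644) + 4*(-1.92155) = -15.7709


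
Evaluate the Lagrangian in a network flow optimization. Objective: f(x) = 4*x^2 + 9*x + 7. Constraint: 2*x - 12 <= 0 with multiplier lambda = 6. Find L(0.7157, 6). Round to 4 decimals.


Step 1: Evaluate f(x).
f(0.7157) = 4*0.7157^2 + 9*0.7157 + 7 = 15.4902
Step 2: Evaluate g(x).
g(0.7157) = 2*0.7157 - 12 = -10.5686
Step 3: Compute Lagrangian.
L = 15.4902 + 6*-10.5686 = -47.9214


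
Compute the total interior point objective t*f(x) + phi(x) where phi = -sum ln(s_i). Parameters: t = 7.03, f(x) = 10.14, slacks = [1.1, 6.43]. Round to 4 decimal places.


Step 1: Compute log-barrier.
ln values: [0.0953, 1.861]
phi = -(0.0953 + 1.861) = -1.9563
Step 2: Compute augmented objective.
t*f(x) = 7.03*10.14 = 71.2842
Total = 71.2842 - 1.9563 = 69.3279


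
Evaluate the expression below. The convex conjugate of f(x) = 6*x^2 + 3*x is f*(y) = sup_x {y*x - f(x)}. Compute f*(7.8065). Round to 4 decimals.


f*(y) = sup_x {y*x - a*x^2 - b*x} = sup_x {(y-b)*x - a*x^2}
FOC: (y - b) - 2a*x = 0 => x* = (y - b)/(2a)
x* = (7.8065 - 3)/(2*6) = 0.4005
f*(7.8065) = (y-b)^2/(4a) = (7.8065 - 3)^2/(4*6)
= 23.1024/24 = 0.9626


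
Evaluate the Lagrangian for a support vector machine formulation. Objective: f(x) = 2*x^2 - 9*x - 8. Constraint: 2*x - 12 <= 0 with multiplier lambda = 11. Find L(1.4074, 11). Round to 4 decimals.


Step 1: Evaluate f(x).
f(1.4074) = 2*1.4074^2 - 9*1.4074 - 8 = -16.7051
Step 2: Evaluate g(x).
g(1.4074) = 2*1.4074 - 12 = -9.1852
Step 3: Compute Lagrangian.
L = -16.7051 + 11*-9.1852 = -117.7423


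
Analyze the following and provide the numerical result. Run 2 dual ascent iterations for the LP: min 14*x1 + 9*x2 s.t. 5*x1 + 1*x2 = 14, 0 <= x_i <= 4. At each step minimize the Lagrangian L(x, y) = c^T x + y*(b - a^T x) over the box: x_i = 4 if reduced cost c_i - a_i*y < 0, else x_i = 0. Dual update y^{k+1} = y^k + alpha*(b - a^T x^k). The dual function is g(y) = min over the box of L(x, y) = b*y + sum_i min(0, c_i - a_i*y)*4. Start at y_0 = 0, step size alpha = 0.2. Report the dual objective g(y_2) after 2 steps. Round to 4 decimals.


Dual ascent for LP: min 14*x1 + 9*x2, 5*x1 + 1*x2 = 14, 0 <= x_i <= 4
Step 1: y^k = 0.0, reduced costs: (14.0, 9.0)
  x^k = (0.0, 0.0), subgradient = b - a^T x = 14.0
  y^{k+1} = 0.0 + 0.2*14.0 = 2.8
Step 2: y^k = 2.8, reduced costs: (0.0, 6.2)
  x^k = (0.0, 0.0), subgradient = b - a^T x = 14.0
  y^{k+1} = 2.8 + 0.2*14.0 = 5.6
Dual objective at y_2 = 5.6: reduced costs (-14.0, 3.4), box minimizer x = (4.0, 0.0)
g(y_2) = b*y + (c1 - a1*y)*x1 + (c2 - a2*y)*x2 = 14*5.6 + (-14.0)*4.0 + 3.4*0.0 = 78.4 - 56.0 + 0.0 = 22.4


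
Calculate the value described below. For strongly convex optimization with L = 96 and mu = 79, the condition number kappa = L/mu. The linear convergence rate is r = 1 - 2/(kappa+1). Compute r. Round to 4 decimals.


Step 1: Compute the condition number.
kappa = L/mu = 96/79 = 1.2152
Step 2: Compute the convergence rate.
r = 1 - 2/(kappa + 1) = 1 - 2*mu/(L + mu) = (L - mu)/(L + mu) = 17/175 = 0.0971


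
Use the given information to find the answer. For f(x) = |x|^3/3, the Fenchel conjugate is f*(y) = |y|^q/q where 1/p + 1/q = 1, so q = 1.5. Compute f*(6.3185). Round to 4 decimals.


The conjugate exponent q satisfies 1/p + 1/q = 1.
p = 3, so q = 3/(3 - 1) = 1.5
|y|^q = 6.3185^1.5 = 15.8826
f*(6.3185) = 15.8826 / 1.5 = 10.5884


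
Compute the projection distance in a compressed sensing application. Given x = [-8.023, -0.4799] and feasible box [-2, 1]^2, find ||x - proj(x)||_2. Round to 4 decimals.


Project each component onto [-2, 1].
clip(-8.023) = -2.0, clip(-0.4799) = -0.4799
Projection = [-2.0, -0.4799]
Squared diffs: [36.2765, 0.0]
Distance = sqrt(36.2765) = 6.023


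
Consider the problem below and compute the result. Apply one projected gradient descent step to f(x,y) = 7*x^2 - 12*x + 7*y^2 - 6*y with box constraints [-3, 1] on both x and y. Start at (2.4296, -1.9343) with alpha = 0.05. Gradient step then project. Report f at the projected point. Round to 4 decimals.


Step 1: Compute gradient at (2.4296, -1.9343).
grad_x = 2*7*2.4296 - 12 = 22.0144
grad_y = 2*7*-1.9343 - 6 = -33.0802
Step 2: Gradient step.
x_raw = 2.4296 - 0.05*22.0144 = 1.3289
y_raw = -1.9343 - 0.05*-33.0802 = -0.2803
Step 3: Project onto [-3, 1].
x_proj = clip(1.3289) = 1.0
y_proj = clip(-0.2803) = -0.2803
Step 4: Evaluate f.
f(1.0, -0.2803) = -2.7683


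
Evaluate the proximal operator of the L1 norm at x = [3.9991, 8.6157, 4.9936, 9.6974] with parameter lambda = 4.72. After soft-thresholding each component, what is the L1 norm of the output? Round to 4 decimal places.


Soft-thresholding with lambda = 4.72:
prox(3.9991) = sign(3.9991)*max(|3.9991| - 4.72, 0) = 0.0
prox(8.6157) = sign(8.6157)*max(|8.6157| - 4.72, 0) = 3.8957
prox(4.9936) = sign(4.9936)*max(|4.9936| - 4.72, 0) = 0.2736
prox(9.6974) = sign(9.6974)*max(|9.6974| - 4.72, 0) = 4.9774
prox(x) = [0.0, 3.8957, 0.2736, 4.9774]
||prox(x)||_1 = 0.0 + 3.8957 + 0.2736 + 4.9774 = 9.1467


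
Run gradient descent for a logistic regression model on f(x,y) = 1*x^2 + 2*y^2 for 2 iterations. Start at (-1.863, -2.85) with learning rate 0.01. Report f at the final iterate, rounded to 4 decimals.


Gradient descent on f(x,y) = 1*x^2 + 2*y^2.
Starting point: (-1.863, -2.85), alpha = 0.01
Step 1: grad_x = 2*1*-1.863 = -3.726, grad_y = 2*2*-2.85 = -11.4
  x_1 = -1.863 - 0.01*-3.726 = -1.8257
  y_1 = -2.85 - 0.01*-11.4 = -2.736
Step 2: grad_x = 2*1*-1.8257 = -3.6515, grad_y = 2*2*-2.736 = -10.944
  x_2 = -1.8257 - 0.01*-3.6515 = -1.7892
  y_2 = -2.736 - 0.01*-10.944 = -2.6266
f(-1.7892, -2.6266) = 1*(-1.7892)^2 + 2*(-2.6266)^2 = 16.999


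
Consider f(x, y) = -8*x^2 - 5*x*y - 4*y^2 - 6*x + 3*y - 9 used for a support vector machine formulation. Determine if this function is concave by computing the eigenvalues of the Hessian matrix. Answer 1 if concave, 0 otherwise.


The Hessian of f(x,y) = -8*x^2 - 5*x*y - 4*y^2 - 6*x + 3*y - 9 is:
H = [[-16, -5], [-5, -8]]
Trace = -16 - 8 = -24
Determinant = -16*-8 - (-5)^2 = 103
Discriminant = (-24)^2 - 4*103 = 164.0
Eigenvalues: lambda_1 = -18.4031, lambda_2 = -5.5969
The function is concave.

1


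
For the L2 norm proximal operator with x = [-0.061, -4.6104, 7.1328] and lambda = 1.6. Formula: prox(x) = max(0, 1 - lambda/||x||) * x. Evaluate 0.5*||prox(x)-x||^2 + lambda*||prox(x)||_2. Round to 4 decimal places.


Step 1: Compute ||x||.
||x|| = 8.4933
Step 2: Compute scaling factor.
scale = max(0, 1 - 1.6/8.4933) = 0.8116
Step 3: prox(x) = [-0.0495, -3.7419, 5.7891]
||prox(x)|| = 6.8933
Step 4: Proximal objective.
0.5*||prox-x||^2 = 1.28
lambda*||prox|| = 11.0293
Total = 12.3093


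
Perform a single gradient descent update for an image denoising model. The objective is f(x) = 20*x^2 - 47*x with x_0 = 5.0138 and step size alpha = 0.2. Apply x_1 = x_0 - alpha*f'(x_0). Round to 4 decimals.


We compute the gradient at x_0 and apply the update.
f'(x) = 40*x - 47
f'(5.0138) = 40*5.0138 - 47 = 153.552
x_1 = 5.0138 - 0.2*153.552 = -25.6966


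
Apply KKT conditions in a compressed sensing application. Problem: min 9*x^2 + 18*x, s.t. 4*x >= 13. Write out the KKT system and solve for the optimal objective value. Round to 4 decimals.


Step 1: Try lambda = 0 (constraint inactive).
x_unc = -18/(2*9) = -1.0
Check: 4*-1.0 = -4.0 < 13 -- violated!
Step 2: Constraint must be active: 4*x = 13
x* = 13/4 = 3.25
lambda = (2*9*3.25 + 18)/4 = 19.125
Step 3: Compute optimal value.
f(x*) = 9*3.25^2 + 18*3.25 = 153.5625


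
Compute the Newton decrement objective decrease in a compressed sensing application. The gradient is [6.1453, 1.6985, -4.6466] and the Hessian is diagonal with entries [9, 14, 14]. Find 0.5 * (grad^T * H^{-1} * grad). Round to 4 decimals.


Step 1: H is diagonal, so H^(-1) * g = [0.6828, 0.1213, -0.3319].
Step 2: g^T H^(-1) g = sum_i g_i^2 / H_ii
  = (6.1453)^2/9 + (1.6985)^2/14 + (-4.6466)^2/14
  = 4.1961 + 0.2061 + 1.5422 = 5.9444
Step 3: Objective decrease = 0.5 * g^T H^(-1) g = 2.9722


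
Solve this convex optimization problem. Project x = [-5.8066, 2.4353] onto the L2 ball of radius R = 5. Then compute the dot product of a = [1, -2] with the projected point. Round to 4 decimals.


Step 1: Compute ||x|| (intermediates to 6 decimals).
||x|| = sqrt((-5.8066)^2 + 2.4353^2) = 6.296609
Step 2: Project.
Since ||x|| > R, scale = R/||x|| = 5/6.296609 = 0.794078, proj(x) = scale * x
proj(x) = [-4.610893, 1.933818]
Step 3: Dot product.
a^T * proj(x) = 1*(-4.610893) - 2*1.933818 = -8.4785


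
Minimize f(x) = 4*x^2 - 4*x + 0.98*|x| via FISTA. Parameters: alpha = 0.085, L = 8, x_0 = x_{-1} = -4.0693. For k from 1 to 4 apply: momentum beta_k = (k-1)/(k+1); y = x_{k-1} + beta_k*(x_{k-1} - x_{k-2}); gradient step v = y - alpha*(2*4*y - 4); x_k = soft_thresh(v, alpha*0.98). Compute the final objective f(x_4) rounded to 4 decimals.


FISTA on f(x) = 4*x^2 - 4*x + 0.98*|x|
L = 8, alpha = 0.085
Iteration 1: beta = 0.0, y = -4.0693 + 0.0*(-4.0693 + 4.0693) = -4.0693
  grad(y) = -36.5544, v = y - alpha*grad = -0.9622
  prox(v) = soft_thresh(-0.9622, 0.0833) = -0.8789
Iteration 2: beta = 0.3333, y = -0.8789 + 0.3333*(-0.8789 + 4.0693) = 0.1846
  grad(y) = -2.5232, v = y - alpha*grad = 0.3991
  prox(v) = soft_thresh(0.3991, 0.0833) = 0.3158
Iteration 3: beta = 0.5, y = 0.3158 + 0.5*(0.3158 + 0.8789) = 0.9131
  grad(y) = 3.3048, v = y - alpha*grad = 0.6322
  prox(v) = soft_thresh(0.6322, 0.0833) = 0.5489
Iteration 4: beta = 0.6, y = 0.5489 + 0.6*(0.5489 - 0.3158) = 0.6888
  grad(y) = 1.5101, v = y - alpha*grad = 0.5604
  prox(v) = soft_thresh(0.5604, 0.0833) = 0.4771
f(x_4) = 4*0.4771^2 - 4*0.4771 + 0.98*|0.4771| = -0.5303


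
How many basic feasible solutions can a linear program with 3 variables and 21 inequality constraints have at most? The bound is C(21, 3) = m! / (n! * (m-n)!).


Each vertex corresponds to some choice of n active constraints out of m, so the number of vertices is at most C(m, n) = m! / (n!(m-n)!).
m = 21, n = 3
Numerator: 21 * 20 * 19
Denominator: 3! = 6
C(21, 3) = 1330


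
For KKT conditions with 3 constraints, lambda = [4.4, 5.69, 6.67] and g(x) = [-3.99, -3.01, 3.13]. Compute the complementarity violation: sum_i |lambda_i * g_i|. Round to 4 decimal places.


KKT complementary slackness check:
lambda_1 * g_1 = 4.4 * -3.99 = -17.556
lambda_2 * g_2 = 5.69 * -3.01 = -17.1269
lambda_3 * g_3 = 6.67 * 3.13 = 20.8771
Total violation = 17.556 + 17.1269 + 20.8771 = 55.56


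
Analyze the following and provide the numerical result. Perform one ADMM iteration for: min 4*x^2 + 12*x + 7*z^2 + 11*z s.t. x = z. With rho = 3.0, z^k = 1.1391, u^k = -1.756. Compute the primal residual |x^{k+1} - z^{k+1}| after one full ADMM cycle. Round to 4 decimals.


ADMM iteration with rho = 3.0, z^k = 1.1391, u^k = -1.756
Step 1: x-update.
Minimize 4*x^2 + 12*x + (3.0/2)*(x - 1.1391 - 1.756)^2
FOC: (2*4 + 3.0)*x = -12 + 3.0*(1.1391 + 1.756)
x^{k+1} = -0.3013
Step 2: z-update.
Minimize 7*z^2 + 11*z + (3.0/2)*(-0.3013 - z - 1.756)^2
FOC: (2*7 + 3.0)*z = -11 + 3.0*(-0.3013 - 1.756)
z^{k+1} = -1.0101
Step 3: u-update.
u^{k+1} = -1.756 - 0.3013 + 1.0101 = -1.0472
Step 4: Primal residual = |-0.3013 + 1.0101| = 0.7088


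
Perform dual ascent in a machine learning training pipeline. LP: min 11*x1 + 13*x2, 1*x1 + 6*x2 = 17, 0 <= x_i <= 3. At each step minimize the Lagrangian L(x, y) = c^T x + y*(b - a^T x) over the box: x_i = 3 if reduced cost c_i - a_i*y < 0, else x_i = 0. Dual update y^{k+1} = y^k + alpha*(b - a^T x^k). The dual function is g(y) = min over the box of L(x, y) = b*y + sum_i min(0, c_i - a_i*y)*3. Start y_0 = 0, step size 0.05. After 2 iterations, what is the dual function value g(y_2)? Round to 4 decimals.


Dual ascent for LP: min 11*x1 + 13*x2, 1*x1 + 6*x2 = 17, 0 <= x_i <= 3
Step 1: y^k = 0.0, reduced costs: (11.0, 13.0)
  x^k = (0.0, 0.0), subgradient = b - a^T x = 17.0
  y^{k+1} = 0.0 + 0.05*17.0 = 0.85
Step 2: y^k = 0.85, reduced costs: (10.15, 7.9)
  x^k = (0.0, 0.0), subgradient = b - a^T x = 17.0
  y^{k+1} = 0.85 + 0.05*17.0 = 1.7
Dual objective at y_2 = 1.7: reduced costs (9.3, 2.8), box minimizer x = (0.0, 0.0)
g(y_2) = b*y + (c1 - a1*y)*x1 + (c2 - a2*y)*x2 = 17*1.7 + 9.3*0.0 + 2.8*0.0 = 28.9 + 0.0 + 0.0 = 28.9


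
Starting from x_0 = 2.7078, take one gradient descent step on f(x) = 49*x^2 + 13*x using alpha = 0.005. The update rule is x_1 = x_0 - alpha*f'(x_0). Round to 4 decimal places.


We compute the gradient at x_0 and apply the update.
f'(x) = 98*x + 13
f'(2.7078) = 98*2.7078 + 13 = 278.3644
x_1 = 2.7078 - 0.005*278.3644 = 1.316


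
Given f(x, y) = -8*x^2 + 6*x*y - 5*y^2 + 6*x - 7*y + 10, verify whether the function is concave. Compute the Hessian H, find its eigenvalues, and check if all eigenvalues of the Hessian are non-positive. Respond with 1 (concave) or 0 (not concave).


The Hessian of f(x,y) = -8*x^2 + 6*x*y - 5*y^2 + 6*x - 7*y + 10 is:
H = [[-16, 6], [6, -10]]
Trace = -16 - 10 = -26
Determinant = -16*-10 - (6)^2 = 124
Discriminant = (-26)^2 - 4*124 = 180.0
Eigenvalues: lambda_1 = -19.7082, lambda_2 = -6.2918
The function is concave.

1


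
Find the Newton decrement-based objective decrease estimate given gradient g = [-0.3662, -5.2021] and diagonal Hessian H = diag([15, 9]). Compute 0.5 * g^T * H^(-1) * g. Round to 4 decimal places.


Step 1: H is diagonal, so H^(-1) * g = [-0.0244, -0.578].
Step 2: g^T H^(-1) g = sum_i g_i^2 / H_ii
  = (-0.3662)^2/15 + (-5.2021)^2/9
  = 0.0089 + 3.0069 = 3.0158
Step 3: Objective decrease = 0.5 * g^T H^(-1) g = 1.5079


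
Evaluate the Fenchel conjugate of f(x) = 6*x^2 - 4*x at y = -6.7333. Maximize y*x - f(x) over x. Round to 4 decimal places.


f*(y) = sup_x {y*x - a*x^2 - b*x} = sup_x {(y-b)*x - a*x^2}
FOC: (y - b) - 2a*x = 0 => x* = (y - b)/(2a)
x* = (-6.7333 + 4)/(2*6) = -0.2278
f*(-6.7333) = (y-b)^2/(4a) = (-6.7333 + 4)^2/(4*6)
= 7.4709/24 = 0.3113


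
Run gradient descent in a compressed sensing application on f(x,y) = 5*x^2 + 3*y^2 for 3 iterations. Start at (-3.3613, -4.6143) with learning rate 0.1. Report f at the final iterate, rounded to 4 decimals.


Gradient descent on f(x,y) = 5*x^2 + 3*y^2.
Starting point: (-3.3613, -4.6143), alpha = 0.1
Step 1: grad_x = 2*5*-3.3613 = -33.613, grad_y = 2*3*-4.6143 = -27.6858
  x_1 = -3.3613 - 0.1*-33.613 = 0.0
  y_1 = -4.6143 - 0.1*-27.6858 = -1.8457
Step 2: grad_x = 2*5*0.0 = 0.0, grad_y = 2*3*-1.8457 = -11.0743
  x_2 = 0.0 - 0.1*0.0 = 0.0
  y_2 = -1.8457 - 0.1*-11.0743 = -0.7383
Step 3: grad_x = 2*5*0.0 = 0.0, grad_y = 2*3*-0.7383 = -4.4297
  x_3 = 0.0 - 0.1*0.0 = 0.0
  y_3 = -0.7383 - 0.1*-4.4297 = -0.2953
f(0.0, -0.2953) = 5*0.0^2 + 3*(-0.2953)^2 = 0.2616


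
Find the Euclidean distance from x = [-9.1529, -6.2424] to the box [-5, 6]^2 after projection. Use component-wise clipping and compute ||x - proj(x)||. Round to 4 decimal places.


Project each component onto [-5, 6].
clip(-9.1529) = -5.0, clip(-6.2424) = -5.0
Projection = [-5.0, -5.0]
Squared diffs: [17.2466, 1.5436]
Distance = sqrt(18.7902) = 4.3348


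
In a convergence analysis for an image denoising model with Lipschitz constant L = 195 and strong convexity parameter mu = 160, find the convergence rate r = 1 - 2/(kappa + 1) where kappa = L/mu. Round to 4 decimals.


Step 1: Compute the condition number.
kappa = L/mu = 195/160 = 1.2188
Step 2: Compute the convergence rate.
r = 1 - 2/(kappa + 1) = 1 - 2*mu/(L + mu) = (L - mu)/(L + mu) = 35/355 = 0.0986


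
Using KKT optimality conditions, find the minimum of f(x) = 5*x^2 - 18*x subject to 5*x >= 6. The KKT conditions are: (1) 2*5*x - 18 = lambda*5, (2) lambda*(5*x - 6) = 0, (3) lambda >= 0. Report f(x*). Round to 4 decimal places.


Step 1: Try lambda = 0 (constraint inactive).
Stationarity: 2*5*x - 18 = 0
x* = 18/(2*5) = 1.8
Check constraint: 5*1.8 = 9.0 >= 6 -- satisfied.
Step 2: Compute optimal value.
f(x*) = 5*1.8^2 - 18*1.8 = -16.2


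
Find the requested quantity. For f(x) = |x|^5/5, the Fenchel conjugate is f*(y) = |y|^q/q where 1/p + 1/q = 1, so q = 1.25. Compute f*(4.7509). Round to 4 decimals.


The conjugate exponent q satisfies 1/p + 1/q = 1.
p = 5, so q = 5/(5 - 1) = 1.25
|y|^q = 4.7509^1.25 = 7.0141
f*(4.7509) = 7.0141 / 1.25 = 5.6113


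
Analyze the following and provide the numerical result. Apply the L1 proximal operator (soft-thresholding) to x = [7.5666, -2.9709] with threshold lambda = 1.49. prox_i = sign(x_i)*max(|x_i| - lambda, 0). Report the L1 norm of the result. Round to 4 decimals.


Soft-thresholding with lambda = 1.49:
prox(7.5666) = sign(7.5666)*max(|7.5666| - 1.49, 0) = 6.0766
prox(-2.9709) = sign(-2.9709)*max(|-2.9709| - 1.49, 0) = -1.4809
prox(x) = [6.0766, -1.4809]
||prox(x)||_1 = 6.0766 + 1.4809 = 7.5575


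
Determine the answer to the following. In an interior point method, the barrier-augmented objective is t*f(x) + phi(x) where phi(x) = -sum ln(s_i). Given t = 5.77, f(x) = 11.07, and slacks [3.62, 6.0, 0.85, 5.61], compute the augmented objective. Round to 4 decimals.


Step 1: Compute log-barrier.
ln values: [1.2865, 1.7918, -0.1625, 1.7246]
phi = -(1.2865 + 1.7918 - 0.1625 + 1.7246) = -4.6403
Step 2: Compute augmented objective.
t*f(x) = 5.77*11.07 = 63.8739
Total = 63.8739 - 4.6403 = 59.2336


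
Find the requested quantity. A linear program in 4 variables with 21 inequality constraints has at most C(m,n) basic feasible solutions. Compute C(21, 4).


Each vertex corresponds to some choice of n active constraints out of m, so the number of vertices is at most C(m, n) = m! / (n!(m-n)!).
m = 21, n = 4
Numerator: 21 * 20 * 19 * 18
Denominator: 4! = 24
C(21, 4) = 5985


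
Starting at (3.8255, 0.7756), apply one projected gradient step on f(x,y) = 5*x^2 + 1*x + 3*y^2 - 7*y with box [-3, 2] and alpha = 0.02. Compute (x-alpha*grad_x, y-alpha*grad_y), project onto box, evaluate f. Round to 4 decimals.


Step 1: Compute gradient at (3.8255, 0.7756).
grad_x = 2*5*3.8255 + 1 = 39.255
grad_y = 2*3*0.7756 - 7 = -2.3464
Step 2: Gradient step.
x_raw = 3.8255 - 0.02*39.255 = 3.0404
y_raw = 0.7756 - 0.02*-2.3464 = 0.8225
Step 3: Project onto [-3, 2].
x_proj = clip(3.0404) = 2.0
y_proj = clip(0.8225) = 0.8225
Step 4: Evaluate f.
f(2.0, 0.8225) = 18.272


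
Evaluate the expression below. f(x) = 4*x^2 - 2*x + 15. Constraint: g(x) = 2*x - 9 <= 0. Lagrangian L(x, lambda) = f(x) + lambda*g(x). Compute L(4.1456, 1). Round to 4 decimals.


Step 1: Evaluate f(x).
f(4.1456) = 4*4.1456^2 - 2*4.1456 + 15 = 75.4528
Step 2: Evaluate g(x).
g(4.1456) = 2*4.1456 - 9 = -0.7088
Step 3: Compute Lagrangian.
L = 75.4528 + 1*-0.7088 = 74.744


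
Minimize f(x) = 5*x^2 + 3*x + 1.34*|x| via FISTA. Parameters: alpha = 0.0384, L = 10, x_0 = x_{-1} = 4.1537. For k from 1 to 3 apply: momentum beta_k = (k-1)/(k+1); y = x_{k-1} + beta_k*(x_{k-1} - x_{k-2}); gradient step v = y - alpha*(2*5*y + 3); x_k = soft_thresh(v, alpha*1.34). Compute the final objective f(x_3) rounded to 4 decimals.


FISTA on f(x) = 5*x^2 + 3*x + 1.34*|x|
L = 10, alpha = 0.0384
Iteration 1: beta = 0.0, y = 4.1537 + 0.0*(4.1537 - 4.1537) = 4.1537
  grad(y) = 44.537, v = y - alpha*grad = 2.4435
  prox(v) = soft_thresh(2.4435, 0.0515) = 2.392
Iteration 2: beta = 0.3333, y = 2.392 + 0.3333*(2.392 - 4.1537) = 1.8048
  grad(y) = 21.048, v = y - alpha*grad = 0.9966
  prox(v) = soft_thresh(0.9966, 0.0515) = 0.9451
Iteration 3: beta = 0.5, y = 0.9451 + 0.5*(0.9451 - 2.392) = 0.2216
  grad(y) = 5.2164, v = y - alpha*grad = 0.0213
  prox(v) = soft_thresh(0.0213, 0.0515) = 0.0
f(x_3) = 5*0.0^2 + 3*0.0 + 1.34*|0.0| = 0.0


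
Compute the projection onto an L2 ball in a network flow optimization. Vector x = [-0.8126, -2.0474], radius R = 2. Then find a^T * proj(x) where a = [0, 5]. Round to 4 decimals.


Step 1: Compute ||x|| (intermediates to 6 decimals).
||x|| = sqrt((-0.8126)^2 + (-2.0474)^2) = 2.202763
Step 2: Project.
Since ||x|| > R, scale = R/||x|| = 2/2.202763 = 0.907951, proj(x) = scale * x
proj(x) = [-0.737801, -1.858939]
Step 3: Dot product.
a^T * proj(x) = 0*(-0.737801) + 5*(-1.858939) = -9.2947


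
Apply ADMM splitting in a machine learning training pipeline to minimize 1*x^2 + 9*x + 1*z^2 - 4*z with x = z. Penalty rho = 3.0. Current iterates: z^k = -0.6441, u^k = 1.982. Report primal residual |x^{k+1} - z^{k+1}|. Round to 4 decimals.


ADMM iteration with rho = 3.0, z^k = -0.6441, u^k = 1.982
Step 1: x-update.
Minimize 1*x^2 + 9*x + (3.0/2)*(x + 0.6441 + 1.982)^2
FOC: (2*1 + 3.0)*x = -9 + 3.0*(-0.6441 - 1.982)
x^{k+1} = -3.3757
Step 2: z-update.
Minimize 1*z^2 - 4*z + (3.0/2)*(-3.3757 - z + 1.982)^2
FOC: (2*1 + 3.0)*z = 4 + 3.0*(-3.3757 + 1.982)
z^{k+1} = -0.0362
Step 3: u-update.
u^{k+1} = 1.982 - 3.3757 + 0.0362 = -1.3575
Step 4: Primal residual = |-3.3757 + 0.0362| = 3.3395


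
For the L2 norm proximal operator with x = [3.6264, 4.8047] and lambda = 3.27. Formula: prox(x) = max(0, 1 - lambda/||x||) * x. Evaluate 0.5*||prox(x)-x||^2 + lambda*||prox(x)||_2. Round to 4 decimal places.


Step 1: Compute ||x||.
||x|| = 6.0196
Step 2: Compute scaling factor.
scale = max(0, 1 - 3.27/6.0196) = 0.4568
Step 3: prox(x) = [1.6565, 2.1947]
||prox(x)|| = 2.7496
Step 4: Proximal objective.
0.5*||prox-x||^2 = 5.3465
lambda*||prox|| = 8.9912
Total = 14.3377


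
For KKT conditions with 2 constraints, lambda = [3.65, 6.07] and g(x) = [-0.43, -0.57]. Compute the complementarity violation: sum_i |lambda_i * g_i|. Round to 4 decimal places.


KKT complementary slackness check:
lambda_1 * g_1 = 3.65 * -0.43 = -1.5695
lambda_2 * g_2 = 6.07 * -0.57 = -3.4599
Total violation = 1.5695 + 3.4599 = 5.0294


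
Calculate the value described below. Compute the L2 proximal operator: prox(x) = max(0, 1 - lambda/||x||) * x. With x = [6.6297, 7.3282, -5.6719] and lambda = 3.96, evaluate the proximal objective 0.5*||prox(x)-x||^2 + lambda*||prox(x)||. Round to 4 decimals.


Step 1: Compute ||x||.
||x|| = 11.3941
Step 2: Compute scaling factor.
scale = max(0, 1 - 3.96/11.3941) = 0.6525
Step 3: prox(x) = [4.3256, 4.7813, -3.7006]
||prox(x)|| = 7.4341
Step 4: Proximal objective.
0.5*||prox-x||^2 = 7.8408
lambda*||prox|| = 29.439
Total = 37.2799


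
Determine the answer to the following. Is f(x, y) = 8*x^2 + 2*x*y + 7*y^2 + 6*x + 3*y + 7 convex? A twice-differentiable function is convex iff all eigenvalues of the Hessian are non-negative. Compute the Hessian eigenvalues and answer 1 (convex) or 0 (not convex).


The Hessian of f(x,y) = 8*x^2 + 2*x*y + 7*y^2 + 6*x + 3*y + 7 is:
H = [[16, 2], [2, 14]]
Trace = 16 + 14 = 30
Determinant = 16*14 - (2)^2 = 220
Discriminant = (30)^2 - 4*220 = 20.0
Eigenvalues: lambda_1 = 12.7639, lambda_2 = 17.2361
The function is convex.

1


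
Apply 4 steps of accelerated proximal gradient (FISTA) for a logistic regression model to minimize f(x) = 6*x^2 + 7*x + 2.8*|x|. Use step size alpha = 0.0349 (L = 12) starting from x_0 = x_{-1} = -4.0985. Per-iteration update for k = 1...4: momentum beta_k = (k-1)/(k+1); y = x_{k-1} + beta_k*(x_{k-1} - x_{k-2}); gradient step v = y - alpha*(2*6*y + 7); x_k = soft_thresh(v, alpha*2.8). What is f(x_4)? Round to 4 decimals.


FISTA on f(x) = 6*x^2 + 7*x + 2.8*|x|
L = 12, alpha = 0.0349
Iteration 1: beta = 0.0, y = -4.0985 + 0.0*(-4.0985 + 4.0985) = -4.0985
  grad(y) = -42.182, v = y - alpha*grad = -2.6263
  prox(v) = soft_thresh(-2.6263, 0.0977) = -2.5286
Iteration 2: beta = 0.3333, y = -2.5286 + 0.3333*(-2.5286 + 4.0985) = -2.0053
  grad(y) = -17.0641, v = y - alpha*grad = -1.4098
  prox(v) = soft_thresh(-1.4098, 0.0977) = -1.3121
Iteration 3: beta = 0.5, y = -1.3121 + 0.5*(-1.3121 + 2.5286) = -0.7038
  grad(y) = -1.4457, v = y - alpha*grad = -0.6534
  prox(v) = soft_thresh(-0.6534, 0.0977) = -0.5556
Iteration 4: beta = 0.6, y = -0.5556 + 0.6*(-0.5556 + 1.3121) = -0.1018
  grad(y) = 5.7788, v = y - alpha*grad = -0.3034
  prox(v) = soft_thresh(-0.3034, 0.0977) = -0.2057
f(x_4) = 6*(-0.2057)^2 + 7*(-0.2057) + 2.8*|-0.2057| = -0.6101


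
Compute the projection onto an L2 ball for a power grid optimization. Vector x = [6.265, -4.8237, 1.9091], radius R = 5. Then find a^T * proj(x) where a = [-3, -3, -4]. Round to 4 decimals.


Step 1: Compute ||x|| (intermediates to 6 decimals).
||x|| = sqrt(6.265^2 + (-4.8237)^2 + 1.9091^2) = 8.134062
Step 2: Project.
Since ||x|| > R, scale = R/||x|| = 5/8.134062 = 0.614699, proj(x) = scale * x
proj(x) = [3.851089, -2.965124, 1.173522]
Step 3: Dot product.
a^T * proj(x) = -3*3.851089 - 3*(-2.965124) - 4*1.173522 = -7.352
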